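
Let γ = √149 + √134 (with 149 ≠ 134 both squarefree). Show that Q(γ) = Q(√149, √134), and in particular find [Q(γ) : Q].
[Q(γ) : Q] = 4 (equivalently, Q(γ) = Q(√149, √134))

Obviously Q(γ) ⊆ Q(√149, √134), and [Q(√149, √134):Q] = 4 (since 149, 134 are distinct squarefree integers > 1 with 19966 not a perfect square). To show equality we compute the minimal polynomial of γ. From γ = √149 + √134: γ^2 = 149 + 2√(19966) + 134 = 283 + 2√(19966), so γ^2 - 283 = 2√(19966); squaring, (γ^2 - 283)^2 = 4·19966, i.e. γ^4 - 566γ^2 + 80089 - 79864 = 0, i.e. γ^4 - 566γ^2 + 225 = 0. So γ is a root of x^4 - 566x^2 + 225. This polynomial is irreducible over Q: it has no rational root (each ±√149 ± √134 is irrational), and any factorization into two quadratics over Q would force √(19966) ∈ Q (pairing opposite roots) or √149, √134 ∈ Q (other pairings), all impossible. Hence [Q(γ):Q] = 4 = [Q(√149, √134):Q], so Q(γ) = Q(√149, √134).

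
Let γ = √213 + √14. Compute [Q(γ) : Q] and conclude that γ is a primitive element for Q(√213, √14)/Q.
[Q(γ) : Q] = 4 (equivalently, Q(γ) = Q(√213, √14))

Obviously Q(γ) ⊆ Q(√213, √14), and [Q(√213, √14):Q] = 4 (since 213, 14 are distinct squarefree integers > 1 with 2982 not a perfect square). To show equality we compute the minimal polynomial of γ. From γ = √213 + √14: γ^2 = 213 + 2√(2982) + 14 = 227 + 2√(2982), so γ^2 - 227 = 2√(2982); squaring, (γ^2 - 227)^2 = 4·2982, i.e. γ^4 - 454γ^2 + 51529 - 11928 = 0, i.e. γ^4 - 454γ^2 + 39601 = 0. So γ is a root of x^4 - 454x^2 + 39601. This polynomial is irreducible over Q: it has no rational root (each ±√213 ± √14 is irrational), and any factorization into two quadratics over Q would force √(2982) ∈ Q (pairing opposite roots) or √213, √14 ∈ Q (other pairings), all impossible. Hence [Q(γ):Q] = 4 = [Q(√213, √14):Q], so Q(γ) = Q(√213, √14).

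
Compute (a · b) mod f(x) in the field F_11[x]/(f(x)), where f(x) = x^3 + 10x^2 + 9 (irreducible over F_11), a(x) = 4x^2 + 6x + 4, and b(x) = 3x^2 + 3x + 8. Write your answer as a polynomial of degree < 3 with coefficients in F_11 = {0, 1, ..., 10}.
a · b ≡ 5x^2 + 7x + 6 (mod f(x))

Multiply in F_11[x]: a(x)·b(x) = (4x^2 + 6x + 4)·(3x^2 + 3x + 8) = x^4 + 8x^3 + 7x^2 + 5x + 10. This has degree ≥ 3, so divide by f(x) over F_11: x^4 + 8x^3 + 7x^2 + 5x + 10 = (x + 9)·(x^3 + 10x^2 + 9) + (5x^2 + 7x + 6). Hence a·b ≡ 5x^2 + 7x + 6 (mod f). (F_11[x]/(f) is a field with 11^3 = 1331 elements since f is irreducible of degree 3.)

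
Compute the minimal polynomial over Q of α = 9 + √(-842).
m_α(x) = x^2 - 18x + 923

From α - 9 = √(-842), squaring gives (α - 9)^2 = -842, i.e. α^2 - 18α + 81 = -842, so α^2 - 18α + 923 = 0. The discriminant of x^2 - 18x + 923 is (-18)^2 - 4·(923) = 324 - 3692 = -3368, and 4·(-842) is not a perfect square in Q since -842 is squarefree and ≠ 1. Hence x^2 - 18x + 923 is irreducible over Q and is the minimal polynomial of α.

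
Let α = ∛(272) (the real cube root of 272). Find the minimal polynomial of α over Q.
m_α(x) = x^3 - 272

α satisfies α^3 = 272, so x^3 - 272 annihilates α. By the rational root test, a rational root p/q (in lowest terms) of x^3 - 272 would satisfy p^3 = 272 q^3, forcing q = 1 and p^3 = 272; but 272 is not a perfect cube, contradiction. A monic cubic over Q with no rational root is irreducible (any nontrivial factorization would include a linear factor). Hence x^3 - 272 is the minimal polynomial of α, and in particular [Q(α):Q] = 3.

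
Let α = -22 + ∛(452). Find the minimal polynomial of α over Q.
m_α(x) = x^3 + 66x^2 + 1452x + 10196

Set β = α + 22 = ∛(452), so β^3 = 452. Then (α + 22)^3 - 452 = 0, i.e. α is a root of g(x) = (x + 22)^3 - 452 = x^3 + 66x^2 + 1452x + 10196. Since g(x) = h(x + 22) where h(x) = x^3 - 452, and h is irreducible over Q (because 452 is not a perfect cube, so h has no rational root, and a monic cubic with no rational root is irreducible), g is also irreducible (irreducibility is preserved under the substitution x → x + 22). Hence m_α(x) = x^3 + 66x^2 + 1452x + 10196.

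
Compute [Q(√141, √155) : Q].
[Q(√141, √155) : Q] = 4

[Q(√141):Q] = 2 (min poly x^2 - 141, irreducible since 141 is squarefree > 1). For the top step, suppose √155 ∈ Q(√141), say √155 = c + d√141 with c, d ∈ Q. Squaring: 155 = c^2 + 141d^2 + 2cd√141. Since √141 ∉ Q this forces 2cd = 0. If d = 0 then √155 = c ∈ Q, contradicting 155 squarefree > 1. If c = 0 then 155 = 141d^2, so 141·155 = (141d)^2 is a perfect square in Q — but 141·155 = 21855 is not a perfect square (since 141 and 155 are distinct squarefree integers). Contradiction. Hence √155 ∉ Q(√141), so x^2 - 155 stays irreducible over Q(√141) and [Q(√141, √155) : Q(√141)] = 2. By the tower law, [Q(√141, √155) : Q] = 2 · 2 = 4.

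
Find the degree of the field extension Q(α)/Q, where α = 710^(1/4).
[Q(α):Q] = 4

α is a root of x^4 - 710. By Eisenstein's criterion at the prime p = 2 (which divides the constant term 710 but p^2 = 4 does not, since 710 is squarefree), x^4 - 710 is irreducible over Q. Hence [Q(α):Q] = 4.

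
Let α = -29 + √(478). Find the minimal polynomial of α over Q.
m_α(x) = x^2 + 58x + 363

From α + 29 = √(478), squaring gives (α + 29)^2 = 478, i.e. α^2 + 58α + 841 = 478, so α^2 + 58α + 363 = 0. The discriminant of x^2 + 58x + 363 is (58)^2 - 4·(363) = 3364 - 1452 = 1912, and 4·(478) is not a perfect square in Q since 478 is squarefree and ≠ 1. Hence x^2 + 58x + 363 is irreducible over Q and is the minimal polynomial of α.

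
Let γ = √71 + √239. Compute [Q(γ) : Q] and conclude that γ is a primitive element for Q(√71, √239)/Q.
[Q(γ) : Q] = 4 (equivalently, Q(γ) = Q(√71, √239))

Obviously Q(γ) ⊆ Q(√71, √239), and [Q(√71, √239):Q] = 4 (since 71, 239 are distinct squarefree integers > 1 with 16969 not a perfect square). To show equality we compute the minimal polynomial of γ. From γ = √71 + √239: γ^2 = 71 + 2√(16969) + 239 = 310 + 2√(16969), so γ^2 - 310 = 2√(16969); squaring, (γ^2 - 310)^2 = 4·16969, i.e. γ^4 - 620γ^2 + 96100 - 67876 = 0, i.e. γ^4 - 620γ^2 + 28224 = 0. So γ is a root of x^4 - 620x^2 + 28224. This polynomial is irreducible over Q: it has no rational root (each ±√71 ± √239 is irrational), and any factorization into two quadratics over Q would force √(16969) ∈ Q (pairing opposite roots) or √71, √239 ∈ Q (other pairings), all impossible. Hence [Q(γ):Q] = 4 = [Q(√71, √239):Q], so Q(γ) = Q(√71, √239).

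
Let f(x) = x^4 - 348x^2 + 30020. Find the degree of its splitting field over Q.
[K : Q] = 4

Solving the quadratic in x^2: x^2 = (348 ± √(348^2 - 4·30020))/2 = (348 ± √1024)/2 = (348 ± 32)/2, giving x^2 = 190 or x^2 = 158. So f(x) = (x^2 - 190)(x^2 - 158) and the roots of f are ±√190, ±√158. Hence the splitting field is K = Q(√190, √158). Since 190 and 158 are distinct squarefree integers > 1, their product 30020 is not a perfect square, so √158 ∉ Q(√190). By the tower law [K:Q] = [Q(√190,√158):Q(√190)] · [Q(√190):Q] = 2 · 2 = 4.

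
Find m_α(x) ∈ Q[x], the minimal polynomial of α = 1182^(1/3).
m_α(x) = x^3 - 1182

α satisfies α^3 = 1182, so x^3 - 1182 annihilates α. By the rational root test, a rational root p/q (in lowest terms) of x^3 - 1182 would satisfy p^3 = 1182 q^3, forcing q = 1 and p^3 = 1182; but 1182 is not a perfect cube, contradiction. A monic cubic over Q with no rational root is irreducible (any nontrivial factorization would include a linear factor). Hence x^3 - 1182 is the minimal polynomial of α, and in particular [Q(α):Q] = 3.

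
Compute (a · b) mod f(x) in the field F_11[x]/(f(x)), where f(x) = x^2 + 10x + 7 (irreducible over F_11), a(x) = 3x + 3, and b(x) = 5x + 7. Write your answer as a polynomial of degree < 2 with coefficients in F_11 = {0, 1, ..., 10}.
a · b ≡ 7x + 4 (mod f(x))

Multiply in F_11[x]: a(x)·b(x) = (3x + 3)·(5x + 7) = 4x^2 + 3x + 10. This has degree ≥ 2, so divide by f(x) over F_11: 4x^2 + 3x + 10 = (4)·(x^2 + 10x + 7) + (7x + 4). Hence a·b ≡ 7x + 4 (mod f). (F_11[x]/(f) is a field with 11^2 = 121 elements since f is irreducible of degree 2.)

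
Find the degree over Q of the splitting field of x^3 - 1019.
[K : Q] = 6

The roots of x^3 - 1019 are ∛1019, ω∛1019, ω^2∛1019 where ω = e^(2πi/3) is a primitive cube root of unity, so K = Q(∛1019, ω). Now [Q(∛1019):Q] = 3 (since 1019 is not a perfect cube, x^3 - 1019 is irreducible) and [Q(ω):Q] = 2. Both 2 and 3 divide [K:Q], and [K:Q] ≤ 3·2 = 6, so [K:Q] = 6. (Equivalently: Q(∛1019) ⊂ R but ω ∉ R, so [K : Q(∛1019)] = 2.)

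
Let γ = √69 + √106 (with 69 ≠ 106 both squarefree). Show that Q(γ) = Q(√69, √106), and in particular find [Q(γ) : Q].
[Q(γ) : Q] = 4 (equivalently, Q(γ) = Q(√69, √106))

Obviously Q(γ) ⊆ Q(√69, √106), and [Q(√69, √106):Q] = 4 (since 69, 106 are distinct squarefree integers > 1 with 7314 not a perfect square). To show equality we compute the minimal polynomial of γ. From γ = √69 + √106: γ^2 = 69 + 2√(7314) + 106 = 175 + 2√(7314), so γ^2 - 175 = 2√(7314); squaring, (γ^2 - 175)^2 = 4·7314, i.e. γ^4 - 350γ^2 + 30625 - 29256 = 0, i.e. γ^4 - 350γ^2 + 1369 = 0. So γ is a root of x^4 - 350x^2 + 1369. This polynomial is irreducible over Q: it has no rational root (each ±√69 ± √106 is irrational), and any factorization into two quadratics over Q would force √(7314) ∈ Q (pairing opposite roots) or √69, √106 ∈ Q (other pairings), all impossible. Hence [Q(γ):Q] = 4 = [Q(√69, √106):Q], so Q(γ) = Q(√69, √106).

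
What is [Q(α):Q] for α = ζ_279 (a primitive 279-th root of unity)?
[Q(α):Q] = 180

The minimal polynomial of ζ_279 over Q is the 279-th cyclotomic polynomial Φ_279(x), which is irreducible over Q and has degree φ(279) = 180. Hence [Q(α):Q] = φ(279) = 180.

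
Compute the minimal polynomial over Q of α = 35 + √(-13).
m_α(x) = x^2 - 70x + 1238

From α - 35 = √(-13), squaring gives (α - 35)^2 = -13, i.e. α^2 - 70α + 1225 = -13, so α^2 - 70α + 1238 = 0. The discriminant of x^2 - 70x + 1238 is (-70)^2 - 4·(1238) = 4900 - 4952 = -52, and 4·(-13) is not a perfect square in Q since -13 is squarefree and ≠ 1. Hence x^2 - 70x + 1238 is irreducible over Q and is the minimal polynomial of α.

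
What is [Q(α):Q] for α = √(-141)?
[Q(α):Q] = 2

[Q(α):Q] equals the degree of the minimal polynomial of α. Here α^2 = -141 and x^2 + 141 is irreducible (d = -141 is squarefree, ≠ 1, hence not a square), so deg(m_α) = 2. Thus [Q(α):Q] = 2.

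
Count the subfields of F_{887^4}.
F_{887^4} has 3 subfields

The subfields of F_{p^n} are exactly the fields F_{p^d} for d | n (each is the fixed field of the unique index-d subgroup of Gal(F_{p^n}/F_p) ≅ Z/nZ). The divisors of n = 4 are {1, 2, 4}, giving 3 subfields: F_{887^1}, F_{887^2}, F_{887^4}.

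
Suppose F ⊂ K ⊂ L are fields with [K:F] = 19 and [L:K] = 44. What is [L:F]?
[L:F] = 836

The tower law says that for any tower of field extensions F ⊂ K ⊂ L with finite degrees, [L:F] = [L:K] · [K:F]. Here this gives [L:F] = 44 · 19 = 836.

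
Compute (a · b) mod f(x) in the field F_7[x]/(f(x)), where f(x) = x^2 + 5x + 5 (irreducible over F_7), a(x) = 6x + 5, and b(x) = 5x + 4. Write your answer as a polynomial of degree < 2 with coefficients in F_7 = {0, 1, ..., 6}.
a · b ≡ 4x + 3 (mod f(x))

Multiply in F_7[x]: a(x)·b(x) = (6x + 5)·(5x + 4) = 2x^2 + 6. This has degree ≥ 2, so divide by f(x) over F_7: 2x^2 + 6 = (2)·(x^2 + 5x + 5) + (4x + 3). Hence a·b ≡ 4x + 3 (mod f). (F_7[x]/(f) is a field with 7^2 = 49 elements since f is irreducible of degree 2.)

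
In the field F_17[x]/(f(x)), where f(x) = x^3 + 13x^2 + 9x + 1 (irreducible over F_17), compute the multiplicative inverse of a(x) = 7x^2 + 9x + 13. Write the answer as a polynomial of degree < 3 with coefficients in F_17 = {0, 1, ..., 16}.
a(x)^(-1) ≡ 2x^2 + 7x + 3 (mod f(x))

Since f is irreducible over F_17, F_17[x]/(f) is a field and a(x) ≠ 0 has an inverse. Apply the extended Euclidean algorithm to f(x) and a(x) in F_17[x]: f(x) = (5x + 10)·a(x) + (7x + 7);  a(x) = (x + 10)·(7x + 7) + (11). The last nonzero remainder is the constant 11 = gcd(f, a) in F_17. Back-substituting through the division chain expresses 11 = s(x)·a(x) + t(x)·f(x) with s(x) ≡ 5x^2 + 9x + 16 (mod f), so (5x^2 + 9x + 16)·a(x) ≡ 11 (mod f). Multiplying by 11^(-1) ≡ 14 in F_17 gives a(x)^(-1) ≡ 14·(5x^2 + 9x + 16) ≡ 2x^2 + 7x + 3 (mod f). Check: (7x^2 + 9x + 13)·(2x^2 + 7x + 3) = 14x^4 + 16x^3 + 8x^2 + 16x + 5 ≡ 1 (mod x^3 + 13x^2 + 9x + 1).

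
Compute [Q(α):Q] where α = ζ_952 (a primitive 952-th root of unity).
[Q(α):Q] = 384

The minimal polynomial of ζ_952 over Q is the 952-th cyclotomic polynomial Φ_952(x), which is irreducible over Q and has degree φ(952) = 384. Hence [Q(α):Q] = φ(952) = 384.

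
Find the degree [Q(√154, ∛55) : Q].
[Q(√154, ∛55) : Q] = 6

Let L = Q(√154, ∛55). Since Q(√154) ⊂ L and [Q(√154):Q] = 2, the tower law gives 2 | [L:Q]. Likewise Q(∛55) ⊂ L with [Q(∛55):Q] = 3 (because 55 is not a perfect cube), so 3 | [L:Q]. As gcd(2,3) = 1, [L:Q] is divisible by 6. Conversely L is generated over Q by √154 and ∛55, so [L:Q] ≤ 2·3 = 6. Therefore [Q(√154, ∛55) : Q] = 6.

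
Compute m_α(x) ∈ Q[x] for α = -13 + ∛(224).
m_α(x) = x^3 + 39x^2 + 507x + 1973

Set β = α + 13 = ∛(224), so β^3 = 224. Then (α + 13)^3 - 224 = 0, i.e. α is a root of g(x) = (x + 13)^3 - 224 = x^3 + 39x^2 + 507x + 1973. Since g(x) = h(x + 13) where h(x) = x^3 - 224, and h is irreducible over Q (because 224 is not a perfect cube, so h has no rational root, and a monic cubic with no rational root is irreducible), g is also irreducible (irreducibility is preserved under the substitution x → x + 13). Hence m_α(x) = x^3 + 39x^2 + 507x + 1973.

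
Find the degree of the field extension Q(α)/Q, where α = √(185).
[Q(α):Q] = 2

[Q(α):Q] equals the degree of the minimal polynomial of α. Here α^2 = 185 and x^2 - 185 is irreducible (d = 185 is squarefree, ≠ 1, hence not a square), so deg(m_α) = 2. Thus [Q(α):Q] = 2.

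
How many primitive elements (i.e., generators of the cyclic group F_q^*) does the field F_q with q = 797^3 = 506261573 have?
There are φ(506261572) = 250192800 primitive elements

F_q^* is cyclic of order q - 1 = 506261572. A cyclic group of order m has exactly φ(m) generators. Here m = 506261572 = 2^2 · 157 · 199 · 4051, so the number of primitive elements is φ(506261572) = 250192800.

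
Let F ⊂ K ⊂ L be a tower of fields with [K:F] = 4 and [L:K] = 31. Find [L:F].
[L:F] = 124

The tower law says that for any tower of field extensions F ⊂ K ⊂ L with finite degrees, [L:F] = [L:K] · [K:F]. Here this gives [L:F] = 31 · 4 = 124.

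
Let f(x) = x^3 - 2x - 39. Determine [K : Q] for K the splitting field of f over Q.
[K : Q] = 6

By the rational root test, any rational root of the monic integer polynomial f(x) = x^3 - 2x - 39 must be an integer dividing the constant term -39, i.e. one of ±{1, 3, 13, 39}. Evaluating: f(1) = -40, f(-1) = -38, f(3) = -18, f(-3) = -60, f(13) = 2132, f(-13) = -2210, f(39) = 59202, f(-39) = -59280; none is 0, so f has no rational root and is therefore irreducible over Q (a cubic with no linear factor over a field is irreducible). For an irreducible cubic, the Galois group is A_3 or S_3 according as the discriminant disc(f) = -4a^3 - 27b^2 = -4·(-2)^3 - 27·(-39)^2 = -41035 is or is not a square in Q. Here disc(f) = -41035 is not a perfect square in Q, so the Galois group of f over Q is not contained in A_3 and must be all of S_3. The splitting field has degree |S_3| = 6 over Q, so [K : Q] = 6.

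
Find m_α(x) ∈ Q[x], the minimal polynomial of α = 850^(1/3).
m_α(x) = x^3 - 850

α satisfies α^3 = 850, so x^3 - 850 annihilates α. By the rational root test, a rational root p/q (in lowest terms) of x^3 - 850 would satisfy p^3 = 850 q^3, forcing q = 1 and p^3 = 850; but 850 is not a perfect cube, contradiction. A monic cubic over Q with no rational root is irreducible (any nontrivial factorization would include a linear factor). Hence x^3 - 850 is the minimal polynomial of α, and in particular [Q(α):Q] = 3.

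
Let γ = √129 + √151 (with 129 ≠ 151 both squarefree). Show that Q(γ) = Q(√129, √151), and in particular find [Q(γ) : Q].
[Q(γ) : Q] = 4 (equivalently, Q(γ) = Q(√129, √151))

Obviously Q(γ) ⊆ Q(√129, √151), and [Q(√129, √151):Q] = 4 (since 129, 151 are distinct squarefree integers > 1 with 19479 not a perfect square). To show equality we compute the minimal polynomial of γ. From γ = √129 + √151: γ^2 = 129 + 2√(19479) + 151 = 280 + 2√(19479), so γ^2 - 280 = 2√(19479); squaring, (γ^2 - 280)^2 = 4·19479, i.e. γ^4 - 560γ^2 + 78400 - 77916 = 0, i.e. γ^4 - 560γ^2 + 484 = 0. So γ is a root of x^4 - 560x^2 + 484. This polynomial is irreducible over Q: it has no rational root (each ±√129 ± √151 is irrational), and any factorization into two quadratics over Q would force √(19479) ∈ Q (pairing opposite roots) or √129, √151 ∈ Q (other pairings), all impossible. Hence [Q(γ):Q] = 4 = [Q(√129, √151):Q], so Q(γ) = Q(√129, √151).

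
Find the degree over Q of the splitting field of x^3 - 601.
[K : Q] = 6

The roots of x^3 - 601 are ∛601, ω∛601, ω^2∛601 where ω = e^(2πi/3) is a primitive cube root of unity, so K = Q(∛601, ω). Now [Q(∛601):Q] = 3 (since 601 is not a perfect cube, x^3 - 601 is irreducible) and [Q(ω):Q] = 2. Both 2 and 3 divide [K:Q], and [K:Q] ≤ 3·2 = 6, so [K:Q] = 6. (Equivalently: Q(∛601) ⊂ R but ω ∉ R, so [K : Q(∛601)] = 2.)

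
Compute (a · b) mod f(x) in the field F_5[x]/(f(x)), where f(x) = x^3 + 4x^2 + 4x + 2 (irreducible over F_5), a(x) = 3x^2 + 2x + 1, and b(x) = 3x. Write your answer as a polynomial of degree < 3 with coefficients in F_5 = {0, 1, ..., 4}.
a · b ≡ 2x + 2 (mod f(x))

Multiply in F_5[x]: a(x)·b(x) = (3x^2 + 2x + 1)·(3x) = 4x^3 + x^2 + 3x. This has degree ≥ 3, so divide by f(x) over F_5: 4x^3 + x^2 + 3x = (4)·(x^3 + 4x^2 + 4x + 2) + (2x + 2). Hence a·b ≡ 2x + 2 (mod f). (F_5[x]/(f) is a field with 5^3 = 125 elements since f is irreducible of degree 3.)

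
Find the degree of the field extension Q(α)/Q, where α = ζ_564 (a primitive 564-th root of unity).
[Q(α):Q] = 184

The minimal polynomial of ζ_564 over Q is the 564-th cyclotomic polynomial Φ_564(x), which is irreducible over Q and has degree φ(564) = 184. Hence [Q(α):Q] = φ(564) = 184.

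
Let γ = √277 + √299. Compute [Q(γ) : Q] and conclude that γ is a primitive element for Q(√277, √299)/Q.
[Q(γ) : Q] = 4 (equivalently, Q(γ) = Q(√277, √299))

Obviously Q(γ) ⊆ Q(√277, √299), and [Q(√277, √299):Q] = 4 (since 277, 299 are distinct squarefree integers > 1 with 82823 not a perfect square). To show equality we compute the minimal polynomial of γ. From γ = √277 + √299: γ^2 = 277 + 2√(82823) + 299 = 576 + 2√(82823), so γ^2 - 576 = 2√(82823); squaring, (γ^2 - 576)^2 = 4·82823, i.e. γ^4 - 1152γ^2 + 331776 - 331292 = 0, i.e. γ^4 - 1152γ^2 + 484 = 0. So γ is a root of x^4 - 1152x^2 + 484. This polynomial is irreducible over Q: it has no rational root (each ±√277 ± √299 is irrational), and any factorization into two quadratics over Q would force √(82823) ∈ Q (pairing opposite roots) or √277, √299 ∈ Q (other pairings), all impossible. Hence [Q(γ):Q] = 4 = [Q(√277, √299):Q], so Q(γ) = Q(√277, √299).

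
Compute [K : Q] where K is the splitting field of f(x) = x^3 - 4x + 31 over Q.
[K : Q] = 6

By the rational root test, any rational root of the monic integer polynomial f(x) = x^3 - 4x + 31 must be an integer dividing the constant term 31, i.e. one of ±{1, 31}. Evaluating: f(1) = 28, f(-1) = 34, f(31) = 29698, f(-31) = -29636; none is 0, so f has no rational root and is therefore irreducible over Q (a cubic with no linear factor over a field is irreducible). For an irreducible cubic, the Galois group is A_3 or S_3 according as the discriminant disc(f) = -4a^3 - 27b^2 = -4·(-4)^3 - 27·(31)^2 = -25691 is or is not a square in Q. Here disc(f) = -25691 is not a perfect square in Q, so the Galois group of f over Q is not contained in A_3 and must be all of S_3. The splitting field has degree |S_3| = 6 over Q, so [K : Q] = 6.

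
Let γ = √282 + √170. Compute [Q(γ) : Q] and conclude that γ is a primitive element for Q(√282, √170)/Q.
[Q(γ) : Q] = 4 (equivalently, Q(γ) = Q(√282, √170))

Obviously Q(γ) ⊆ Q(√282, √170), and [Q(√282, √170):Q] = 4 (since 282, 170 are distinct squarefree integers > 1 with 47940 not a perfect square). To show equality we compute the minimal polynomial of γ. From γ = √282 + √170: γ^2 = 282 + 2√(47940) + 170 = 452 + 2√(47940), so γ^2 - 452 = 2√(47940); squaring, (γ^2 - 452)^2 = 4·47940, i.e. γ^4 - 904γ^2 + 204304 - 191760 = 0, i.e. γ^4 - 904γ^2 + 12544 = 0. So γ is a root of x^4 - 904x^2 + 12544. This polynomial is irreducible over Q: it has no rational root (each ±√282 ± √170 is irrational), and any factorization into two quadratics over Q would force √(47940) ∈ Q (pairing opposite roots) or √282, √170 ∈ Q (other pairings), all impossible. Hence [Q(γ):Q] = 4 = [Q(√282, √170):Q], so Q(γ) = Q(√282, √170).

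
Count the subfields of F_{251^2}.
F_{251^2} has 2 subfields

The subfields of F_{p^n} are exactly the fields F_{p^d} for d | n (each is the fixed field of the unique index-d subgroup of Gal(F_{p^n}/F_p) ≅ Z/nZ). The divisors of n = 2 are {1, 2}, giving 2 subfields: F_{251^1}, F_{251^2}.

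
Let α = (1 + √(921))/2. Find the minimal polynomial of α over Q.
m_α(x) = x^2 - x - 230

From 2α - 1 = √(921), squaring gives (2α - 1)^2 = 921, i.e. 4α^2 - 4α + 1 = 921, so α^2 - α + (1 - 921)/4 = 0. Since 921 ≡ 1 (mod 4), (1 - 921)/4 = -230 ∈ Z. The polynomial x^2 - x - 230 has discriminant 1 - 4·(-230) = 921, which is not a perfect square in Q (d = 921 is squarefree and ≠ 1), so x^2 - x - 230 is irreducible over Q. It is the minimal polynomial of α.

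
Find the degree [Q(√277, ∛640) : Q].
[Q(√277, ∛640) : Q] = 6

Let L = Q(√277, ∛640). Since Q(√277) ⊂ L and [Q(√277):Q] = 2, the tower law gives 2 | [L:Q]. Likewise Q(∛640) ⊂ L with [Q(∛640):Q] = 3 (because 640 is not a perfect cube), so 3 | [L:Q]. As gcd(2,3) = 1, [L:Q] is divisible by 6. Conversely L is generated over Q by √277 and ∛640, so [L:Q] ≤ 2·3 = 6. Therefore [Q(√277, ∛640) : Q] = 6.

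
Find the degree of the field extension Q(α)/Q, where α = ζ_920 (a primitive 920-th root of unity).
[Q(α):Q] = 352

The minimal polynomial of ζ_920 over Q is the 920-th cyclotomic polynomial Φ_920(x), which is irreducible over Q and has degree φ(920) = 352. Hence [Q(α):Q] = φ(920) = 352.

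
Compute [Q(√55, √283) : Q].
[Q(√55, √283) : Q] = 4

[Q(√55):Q] = 2 (min poly x^2 - 55, irreducible since 55 is squarefree > 1). For the top step, suppose √283 ∈ Q(√55), say √283 = c + d√55 with c, d ∈ Q. Squaring: 283 = c^2 + 55d^2 + 2cd√55. Since √55 ∉ Q this forces 2cd = 0. If d = 0 then √283 = c ∈ Q, contradicting 283 squarefree > 1. If c = 0 then 283 = 55d^2, so 55·283 = (55d)^2 is a perfect square in Q — but 55·283 = 15565 is not a perfect square (since 55 and 283 are distinct squarefree integers). Contradiction. Hence √283 ∉ Q(√55), so x^2 - 283 stays irreducible over Q(√55) and [Q(√55, √283) : Q(√55)] = 2. By the tower law, [Q(√55, √283) : Q] = 2 · 2 = 4.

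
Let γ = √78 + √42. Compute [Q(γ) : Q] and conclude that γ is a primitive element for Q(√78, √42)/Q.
[Q(γ) : Q] = 4 (equivalently, Q(γ) = Q(√78, √42))

Obviously Q(γ) ⊆ Q(√78, √42), and [Q(√78, √42):Q] = 4 (since 78, 42 are distinct squarefree integers > 1 with 3276 not a perfect square). To show equality we compute the minimal polynomial of γ. From γ = √78 + √42: γ^2 = 78 + 2√(3276) + 42 = 120 + 2√(3276), so γ^2 - 120 = 2√(3276); squaring, (γ^2 - 120)^2 = 4·3276, i.e. γ^4 - 240γ^2 + 14400 - 13104 = 0, i.e. γ^4 - 240γ^2 + 1296 = 0. So γ is a root of x^4 - 240x^2 + 1296. This polynomial is irreducible over Q: it has no rational root (each ±√78 ± √42 is irrational), and any factorization into two quadratics over Q would force √(3276) ∈ Q (pairing opposite roots) or √78, √42 ∈ Q (other pairings), all impossible. Hence [Q(γ):Q] = 4 = [Q(√78, √42):Q], so Q(γ) = Q(√78, √42).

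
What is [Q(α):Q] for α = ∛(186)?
[Q(α):Q] = 3

The minimal polynomial of α is x^3 - 186, irreducible over Q since 186 is not a perfect cube (so x^3 - 186 has no rational root). Hence [Q(α):Q] = deg(m_α) = 3.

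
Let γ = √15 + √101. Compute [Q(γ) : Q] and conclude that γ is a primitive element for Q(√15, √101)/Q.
[Q(γ) : Q] = 4 (equivalently, Q(γ) = Q(√15, √101))

Obviously Q(γ) ⊆ Q(√15, √101), and [Q(√15, √101):Q] = 4 (since 15, 101 are distinct squarefree integers > 1 with 1515 not a perfect square). To show equality we compute the minimal polynomial of γ. From γ = √15 + √101: γ^2 = 15 + 2√(1515) + 101 = 116 + 2√(1515), so γ^2 - 116 = 2√(1515); squaring, (γ^2 - 116)^2 = 4·1515, i.e. γ^4 - 232γ^2 + 13456 - 6060 = 0, i.e. γ^4 - 232γ^2 + 7396 = 0. So γ is a root of x^4 - 232x^2 + 7396. This polynomial is irreducible over Q: it has no rational root (each ±√15 ± √101 is irrational), and any factorization into two quadratics over Q would force √(1515) ∈ Q (pairing opposite roots) or √15, √101 ∈ Q (other pairings), all impossible. Hence [Q(γ):Q] = 4 = [Q(√15, √101):Q], so Q(γ) = Q(√15, √101).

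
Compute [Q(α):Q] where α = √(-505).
[Q(α):Q] = 2

[Q(α):Q] equals the degree of the minimal polynomial of α. Here α^2 = -505 and x^2 + 505 is irreducible (d = -505 is squarefree, ≠ 1, hence not a square), so deg(m_α) = 2. Thus [Q(α):Q] = 2.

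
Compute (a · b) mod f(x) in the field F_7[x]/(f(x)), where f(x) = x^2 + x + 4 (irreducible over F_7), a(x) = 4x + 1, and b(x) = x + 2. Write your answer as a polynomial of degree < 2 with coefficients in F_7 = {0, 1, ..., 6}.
a · b ≡ 5x (mod f(x))

Multiply in F_7[x]: a(x)·b(x) = (4x + 1)·(x + 2) = 4x^2 + 2x + 2. This has degree ≥ 2, so divide by f(x) over F_7: 4x^2 + 2x + 2 = (4)·(x^2 + x + 4) + (5x). Hence a·b ≡ 5x (mod f). (F_7[x]/(f) is a field with 7^2 = 49 elements since f is irreducible of degree 2.)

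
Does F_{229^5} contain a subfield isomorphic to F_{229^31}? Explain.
No: F_{229^31} is not a subfield of F_{229^5}

F_{p^m} embeds in F_{p^n} iff m | n. Here 31 ∤ 5 (since 5 = 0·31 + 5 with remainder 5 ≠ 0), so F_{229^31} is not a subfield of F_{229^5}. Equivalently: if it were, the tower law would give 31 = [F_{229^31}:F_229] dividing [F_{229^5}:F_229] = 5, contradiction.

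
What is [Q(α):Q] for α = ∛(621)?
[Q(α):Q] = 3

The minimal polynomial of α is x^3 - 621, irreducible over Q since 621 is not a perfect cube (so x^3 - 621 has no rational root). Hence [Q(α):Q] = deg(m_α) = 3.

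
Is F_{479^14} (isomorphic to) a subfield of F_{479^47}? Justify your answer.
No: F_{479^14} is not a subfield of F_{479^47}

F_{p^m} embeds in F_{p^n} iff m | n. Here 14 ∤ 47 (since 47 = 3·14 + 5 with remainder 5 ≠ 0), so F_{479^14} is not a subfield of F_{479^47}. Equivalently: if it were, the tower law would give 14 = [F_{479^14}:F_479] dividing [F_{479^47}:F_479] = 47, contradiction.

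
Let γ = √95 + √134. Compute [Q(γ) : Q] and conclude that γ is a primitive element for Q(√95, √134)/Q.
[Q(γ) : Q] = 4 (equivalently, Q(γ) = Q(√95, √134))

Obviously Q(γ) ⊆ Q(√95, √134), and [Q(√95, √134):Q] = 4 (since 95, 134 are distinct squarefree integers > 1 with 12730 not a perfect square). To show equality we compute the minimal polynomial of γ. From γ = √95 + √134: γ^2 = 95 + 2√(12730) + 134 = 229 + 2√(12730), so γ^2 - 229 = 2√(12730); squaring, (γ^2 - 229)^2 = 4·12730, i.e. γ^4 - 458γ^2 + 52441 - 50920 = 0, i.e. γ^4 - 458γ^2 + 1521 = 0. So γ is a root of x^4 - 458x^2 + 1521. This polynomial is irreducible over Q: it has no rational root (each ±√95 ± √134 is irrational), and any factorization into two quadratics over Q would force √(12730) ∈ Q (pairing opposite roots) or √95, √134 ∈ Q (other pairings), all impossible. Hence [Q(γ):Q] = 4 = [Q(√95, √134):Q], so Q(γ) = Q(√95, √134).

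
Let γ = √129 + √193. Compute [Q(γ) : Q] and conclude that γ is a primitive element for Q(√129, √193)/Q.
[Q(γ) : Q] = 4 (equivalently, Q(γ) = Q(√129, √193))

Obviously Q(γ) ⊆ Q(√129, √193), and [Q(√129, √193):Q] = 4 (since 129, 193 are distinct squarefree integers > 1 with 24897 not a perfect square). To show equality we compute the minimal polynomial of γ. From γ = √129 + √193: γ^2 = 129 + 2√(24897) + 193 = 322 + 2√(24897), so γ^2 - 322 = 2√(24897); squaring, (γ^2 - 322)^2 = 4·24897, i.e. γ^4 - 644γ^2 + 103684 - 99588 = 0, i.e. γ^4 - 644γ^2 + 4096 = 0. So γ is a root of x^4 - 644x^2 + 4096. This polynomial is irreducible over Q: it has no rational root (each ±√129 ± √193 is irrational), and any factorization into two quadratics over Q would force √(24897) ∈ Q (pairing opposite roots) or √129, √193 ∈ Q (other pairings), all impossible. Hence [Q(γ):Q] = 4 = [Q(√129, √193):Q], so Q(γ) = Q(√129, √193).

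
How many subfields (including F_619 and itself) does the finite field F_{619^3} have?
F_{619^3} has 2 subfields

The subfields of F_{p^n} are exactly the fields F_{p^d} for d | n (each is the fixed field of the unique index-d subgroup of Gal(F_{p^n}/F_p) ≅ Z/nZ). The divisors of n = 3 are {1, 3}, giving 2 subfields: F_{619^1}, F_{619^3}.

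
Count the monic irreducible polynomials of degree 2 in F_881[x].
There are 387640 monic irreducible polynomials of degree 2 over F_881

Each element of F_{881^2} that lies in no proper subfield is a root of exactly one monic irreducible of degree 2 over F_881, and each such polynomial has 2 distinct roots in F_{881^2}. By Möbius inversion the count is N_881(2) = (1/2) Σ_{d|2} μ(2/d) · 881^d = (1/2)(μ(2)·881^1 + μ(1)·881^2) = 775280/2 = 387640.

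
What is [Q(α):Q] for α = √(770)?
[Q(α):Q] = 2

[Q(α):Q] equals the degree of the minimal polynomial of α. Here α^2 = 770 and x^2 - 770 is irreducible (d = 770 is squarefree, ≠ 1, hence not a square), so deg(m_α) = 2. Thus [Q(α):Q] = 2.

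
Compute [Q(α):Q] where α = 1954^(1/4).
[Q(α):Q] = 4

α is a root of x^4 - 1954. By Eisenstein's criterion at the prime p = 2 (which divides the constant term 1954 but p^2 = 4 does not, since 1954 is squarefree), x^4 - 1954 is irreducible over Q. Hence [Q(α):Q] = 4.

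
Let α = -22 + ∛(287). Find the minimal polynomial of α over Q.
m_α(x) = x^3 + 66x^2 + 1452x + 10361

Set β = α + 22 = ∛(287), so β^3 = 287. Then (α + 22)^3 - 287 = 0, i.e. α is a root of g(x) = (x + 22)^3 - 287 = x^3 + 66x^2 + 1452x + 10361. Since g(x) = h(x + 22) where h(x) = x^3 - 287, and h is irreducible over Q (because 287 is not a perfect cube, so h has no rational root, and a monic cubic with no rational root is irreducible), g is also irreducible (irreducibility is preserved under the substitution x → x + 22). Hence m_α(x) = x^3 + 66x^2 + 1452x + 10361.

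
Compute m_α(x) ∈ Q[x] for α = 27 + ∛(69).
m_α(x) = x^3 - 81x^2 + 2187x - 19752

Set β = α - 27 = ∛(69), so β^3 = 69. Then (α - 27)^3 - 69 = 0, i.e. α is a root of g(x) = (x - 27)^3 - 69 = x^3 - 81x^2 + 2187x - 19752. Since g(x) = h(x - 27) where h(x) = x^3 - 69, and h is irreducible over Q (because 69 is not a perfect cube, so h has no rational root, and a monic cubic with no rational root is irreducible), g is also irreducible (irreducibility is preserved under the substitution x → x - 27). Hence m_α(x) = x^3 - 81x^2 + 2187x - 19752.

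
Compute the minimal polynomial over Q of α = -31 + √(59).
m_α(x) = x^2 + 62x + 902

From α + 31 = √(59), squaring gives (α + 31)^2 = 59, i.e. α^2 + 62α + 961 = 59, so α^2 + 62α + 902 = 0. The discriminant of x^2 + 62x + 902 is (62)^2 - 4·(902) = 3844 - 3608 = 236, and 4·(59) is not a perfect square in Q since 59 is squarefree and ≠ 1. Hence x^2 + 62x + 902 is irreducible over Q and is the minimal polynomial of α.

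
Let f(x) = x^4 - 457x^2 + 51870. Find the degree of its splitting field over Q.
[K : Q] = 4

Solving the quadratic in x^2: x^2 = (457 ± √(457^2 - 4·51870))/2 = (457 ± √1369)/2 = (457 ± 37)/2, giving x^2 = 210 or x^2 = 247. So f(x) = (x^2 - 210)(x^2 - 247) and the roots of f are ±√210, ±√247. Hence the splitting field is K = Q(√210, √247). Since 210 and 247 are distinct squarefree integers > 1, their product 51870 is not a perfect square, so √247 ∉ Q(√210). By the tower law [K:Q] = [Q(√210,√247):Q(√210)] · [Q(√210):Q] = 2 · 2 = 4.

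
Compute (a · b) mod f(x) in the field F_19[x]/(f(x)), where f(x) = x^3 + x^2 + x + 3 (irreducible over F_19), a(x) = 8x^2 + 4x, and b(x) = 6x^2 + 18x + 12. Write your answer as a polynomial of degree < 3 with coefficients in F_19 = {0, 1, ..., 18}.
a · b ≡ 12x + 1 (mod f(x))

Multiply in F_19[x]: a(x)·b(x) = (8x^2 + 4x)·(6x^2 + 18x + 12) = 10x^4 + 16x^3 + 16x^2 + 10x. This has degree ≥ 3, so divide by f(x) over F_19: 10x^4 + 16x^3 + 16x^2 + 10x = (10x + 6)·(x^3 + x^2 + x + 3) + (12x + 1). Hence a·b ≡ 12x + 1 (mod f). (F_19[x]/(f) is a field with 19^3 = 6859 elements since f is irreducible of degree 3.)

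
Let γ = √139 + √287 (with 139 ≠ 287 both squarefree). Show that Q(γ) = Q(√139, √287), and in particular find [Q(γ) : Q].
[Q(γ) : Q] = 4 (equivalently, Q(γ) = Q(√139, √287))

Obviously Q(γ) ⊆ Q(√139, √287), and [Q(√139, √287):Q] = 4 (since 139, 287 are distinct squarefree integers > 1 with 39893 not a perfect square). To show equality we compute the minimal polynomial of γ. From γ = √139 + √287: γ^2 = 139 + 2√(39893) + 287 = 426 + 2√(39893), so γ^2 - 426 = 2√(39893); squaring, (γ^2 - 426)^2 = 4·39893, i.e. γ^4 - 852γ^2 + 181476 - 159572 = 0, i.e. γ^4 - 852γ^2 + 21904 = 0. So γ is a root of x^4 - 852x^2 + 21904. This polynomial is irreducible over Q: it has no rational root (each ±√139 ± √287 is irrational), and any factorization into two quadratics over Q would force √(39893) ∈ Q (pairing opposite roots) or √139, √287 ∈ Q (other pairings), all impossible. Hence [Q(γ):Q] = 4 = [Q(√139, √287):Q], so Q(γ) = Q(√139, √287).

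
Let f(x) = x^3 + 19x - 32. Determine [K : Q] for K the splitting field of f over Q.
[K : Q] = 6

By the rational root test, any rational root of the monic integer polynomial f(x) = x^3 + 19x - 32 must be an integer dividing the constant term -32, i.e. one of ±{1, 2, 4, 8, 16, 32}. Evaluating: f(1) = -12, f(-1) = -52, f(2) = 14, f(-2) = -78, f(4) = 108, f(-4) = -172, f(8) = 632, f(-8) = -696, f(16) = 4368, f(-16) = -4432, f(32) = 33344, f(-32) = -33408; none is 0, so f has no rational root and is therefore irreducible over Q (a cubic with no linear factor over a field is irreducible). For an irreducible cubic, the Galois group is A_3 or S_3 according as the discriminant disc(f) = -4a^3 - 27b^2 = -4·(19)^3 - 27·(-32)^2 = -55084 is or is not a square in Q. Here disc(f) = -55084 is not a perfect square in Q, so the Galois group of f over Q is not contained in A_3 and must be all of S_3. The splitting field has degree |S_3| = 6 over Q, so [K : Q] = 6.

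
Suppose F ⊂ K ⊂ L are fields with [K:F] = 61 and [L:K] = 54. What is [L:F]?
[L:F] = 3294

The tower law says that for any tower of field extensions F ⊂ K ⊂ L with finite degrees, [L:F] = [L:K] · [K:F]. Here this gives [L:F] = 54 · 61 = 3294.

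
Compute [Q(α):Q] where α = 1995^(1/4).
[Q(α):Q] = 4

α is a root of x^4 - 1995. By Eisenstein's criterion at the prime p = 3 (which divides the constant term 1995 but p^2 = 9 does not, since 1995 is squarefree), x^4 - 1995 is irreducible over Q. Hence [Q(α):Q] = 4.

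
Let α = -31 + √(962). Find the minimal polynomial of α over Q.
m_α(x) = x^2 + 62x - 1

From α + 31 = √(962), squaring gives (α + 31)^2 = 962, i.e. α^2 + 62α + 961 = 962, so α^2 + 62α - 1 = 0. The discriminant of x^2 + 62x - 1 is (62)^2 - 4·(-1) = 3844 + 4 = 3848, and 4·(962) is not a perfect square in Q since 962 is squarefree and ≠ 1. Hence x^2 + 62x - 1 is irreducible over Q and is the minimal polynomial of α.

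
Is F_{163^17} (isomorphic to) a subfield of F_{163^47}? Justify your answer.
No: F_{163^17} is not a subfield of F_{163^47}

F_{p^m} embeds in F_{p^n} iff m | n. Here 17 ∤ 47 (since 47 = 2·17 + 13 with remainder 13 ≠ 0), so F_{163^17} is not a subfield of F_{163^47}. Equivalently: if it were, the tower law would give 17 = [F_{163^17}:F_163] dividing [F_{163^47}:F_163] = 47, contradiction.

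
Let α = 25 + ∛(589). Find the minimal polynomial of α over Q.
m_α(x) = x^3 - 75x^2 + 1875x - 16214

Set β = α - 25 = ∛(589), so β^3 = 589. Then (α - 25)^3 - 589 = 0, i.e. α is a root of g(x) = (x - 25)^3 - 589 = x^3 - 75x^2 + 1875x - 16214. Since g(x) = h(x - 25) where h(x) = x^3 - 589, and h is irreducible over Q (because 589 is not a perfect cube, so h has no rational root, and a monic cubic with no rational root is irreducible), g is also irreducible (irreducibility is preserved under the substitution x → x - 25). Hence m_α(x) = x^3 - 75x^2 + 1875x - 16214.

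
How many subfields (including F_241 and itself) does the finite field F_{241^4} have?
F_{241^4} has 3 subfields

The subfields of F_{p^n} are exactly the fields F_{p^d} for d | n (each is the fixed field of the unique index-d subgroup of Gal(F_{p^n}/F_p) ≅ Z/nZ). The divisors of n = 4 are {1, 2, 4}, giving 3 subfields: F_{241^1}, F_{241^2}, F_{241^4}.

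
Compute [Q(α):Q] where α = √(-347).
[Q(α):Q] = 2

[Q(α):Q] equals the degree of the minimal polynomial of α. Here α^2 = -347 and x^2 + 347 is irreducible (d = -347 is squarefree, ≠ 1, hence not a square), so deg(m_α) = 2. Thus [Q(α):Q] = 2.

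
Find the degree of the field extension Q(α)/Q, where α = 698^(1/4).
[Q(α):Q] = 4

α is a root of x^4 - 698. By Eisenstein's criterion at the prime p = 2 (which divides the constant term 698 but p^2 = 4 does not, since 698 is squarefree), x^4 - 698 is irreducible over Q. Hence [Q(α):Q] = 4.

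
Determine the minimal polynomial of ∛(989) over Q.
m_α(x) = x^3 - 989

α satisfies α^3 = 989, so x^3 - 989 annihilates α. By the rational root test, a rational root p/q (in lowest terms) of x^3 - 989 would satisfy p^3 = 989 q^3, forcing q = 1 and p^3 = 989; but 989 is not a perfect cube, contradiction. A monic cubic over Q with no rational root is irreducible (any nontrivial factorization would include a linear factor). Hence x^3 - 989 is the minimal polynomial of α, and in particular [Q(α):Q] = 3.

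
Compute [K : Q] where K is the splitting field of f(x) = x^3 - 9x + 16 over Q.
[K : Q] = 6

By the rational root test, any rational root of the monic integer polynomial f(x) = x^3 - 9x + 16 must be an integer dividing the constant term 16, i.e. one of ±{1, 2, 4, 8, 16}. Evaluating: f(1) = 8, f(-1) = 24, f(2) = 6, f(-2) = 26, f(4) = 44, f(-4) = -12, f(8) = 456, f(-8) = -424, f(16) = 3968, f(-16) = -3936; none is 0, so f has no rational root and is therefore irreducible over Q (a cubic with no linear factor over a field is irreducible). For an irreducible cubic, the Galois group is A_3 or S_3 according as the discriminant disc(f) = -4a^3 - 27b^2 = -4·(-9)^3 - 27·(16)^2 = -3996 is or is not a square in Q. Here disc(f) = -3996 is not a perfect square in Q, so the Galois group of f over Q is not contained in A_3 and must be all of S_3. The splitting field has degree |S_3| = 6 over Q, so [K : Q] = 6.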